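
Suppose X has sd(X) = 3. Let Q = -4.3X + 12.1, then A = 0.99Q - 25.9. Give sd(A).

sd(Q) = |-4.3|·3 = 12.9.
sd(A) = |0.99|·12.9 = 12.771.

sd(A) = 12.771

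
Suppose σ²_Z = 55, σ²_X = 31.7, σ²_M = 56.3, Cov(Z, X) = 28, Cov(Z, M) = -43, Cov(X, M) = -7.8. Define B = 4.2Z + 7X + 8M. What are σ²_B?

σ²_B = 4009.9

σ²_B = a²·σ²_Z + b²·σ²_X + c²·σ²_M + 2ab·Cov(Z, X) + 2ac·Cov(Z, M) + 2bc·Cov(X, M), with a = 4.2, b = 7, c = 8.
= 970.2 + 1553.3 + 3603.2 + 1646.4 + (-2889.6) + (-873.6)
= 4009.9.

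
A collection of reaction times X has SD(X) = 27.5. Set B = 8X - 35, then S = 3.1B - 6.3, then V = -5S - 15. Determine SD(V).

SD(B) = |8|·27.5 = 220.
SD(S) = |3.1|·220 = 682.
SD(V) = |-5|·682 = 3410.

SD(V) = 3410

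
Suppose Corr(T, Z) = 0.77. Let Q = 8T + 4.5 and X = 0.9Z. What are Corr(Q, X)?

Linear rescalings preserve correlation up to sign; here the slopes 8 and 0.9 have the same sign, so Corr(Q, X) = Corr(T, Z) = 0.77.

Corr(Q, X) = 0.77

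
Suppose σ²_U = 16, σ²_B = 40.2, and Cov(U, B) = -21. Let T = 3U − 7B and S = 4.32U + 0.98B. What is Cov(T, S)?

Cov(T, S) = 504.888

By bilinearity, Cov(T, S) = ac·σ²_U + bd·σ²_B + (ad+bc)·Cov(U, B), with a=3, b=-7, c=4.32, d=0.98.
ac·σ²_U = 3·4.32·16 = 207.36
bd·σ²_B = (-7)·0.98·40.2 = -275.772
(ad+bc)·Cov(U, B) = (-27.3)·(-21) = 573.3
Cov(T, S) = 207.36 + (-275.772) + 573.3 = 504.888.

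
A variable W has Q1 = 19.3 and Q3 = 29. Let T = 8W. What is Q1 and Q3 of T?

a = 8 > 0: Q1(T) = a·Q1(W)+b = 154.4, Q3(T) = a·Q3(W)+b = 232.

Q1(T) = 154.4, Q3(T) = 232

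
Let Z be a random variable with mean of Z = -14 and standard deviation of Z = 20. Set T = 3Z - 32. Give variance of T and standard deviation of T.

T = 3Z - 32 is linear with a = 3, b = -32.
variance of Z = 20² = 400.
variance of T = a²·variance of Z = 3²·400 = 3600 (the additive constant -32 does not affect variance).
standard deviation of T = |a|·standard deviation of Z = |3|·20 = 60.

variance of T = 3600, standard deviation of T = 60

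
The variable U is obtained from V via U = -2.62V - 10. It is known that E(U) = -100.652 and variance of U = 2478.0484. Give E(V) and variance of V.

E(V) = 34.6, variance of V = 361

From U = -2.62V - 10: E(U) = a·E(V) + b, so E(V) = (E(U) − b)/a = (-100.652 − (-10))/(-2.62) = 34.6.
variance of U = a²·variance of V, so variance of V = 2478.0484/(-2.62)² = 361.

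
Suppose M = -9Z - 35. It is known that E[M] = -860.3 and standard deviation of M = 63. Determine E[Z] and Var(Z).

E[Z] = 91.7, Var(Z) = 49

From M = -9Z - 35: E[M] = a·E[Z] + b, so E[Z] = (E[M] − b)/a = (-860.3 − (-35))/(-9) = 91.7.
Var(M) = 63² = 3969.
Var(M) = a²·Var(Z), so Var(Z) = 3969/(-9)² = 49.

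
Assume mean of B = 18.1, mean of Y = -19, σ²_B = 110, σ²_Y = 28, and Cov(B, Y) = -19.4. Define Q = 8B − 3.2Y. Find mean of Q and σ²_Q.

mean of Q = 205.6, σ²_Q = 8320

mean of Q = 8·mean of B + (-3.2)·mean of Y = 8·18.1 + (-3.2)·(-19) = 205.6.
σ²_Q = a²·σ²_B + b²·σ²_Y + 2ab·Cov(B, Y) with a = 8, b = -3.2.
= 8²·110 + (-3.2)²·28 + 2·8·(-3.2)·(-19.4)
= 7040 + 286.72 + 993.28 = 8320.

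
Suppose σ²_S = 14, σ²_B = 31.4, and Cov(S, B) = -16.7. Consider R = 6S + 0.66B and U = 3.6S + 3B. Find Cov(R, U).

Cov(R, U) = 24.2928

By bilinearity, Cov(R, U) = ac·σ²_S + bd·σ²_B + (ad+bc)·Cov(S, B), with a=6, b=0.66, c=3.6, d=3.
ac·σ²_S = 6·3.6·14 = 302.4
bd·σ²_B = 0.66·3·31.4 = 62.172
(ad+bc)·Cov(S, B) = (20.376)·(-16.7) = -340.2792
Cov(R, U) = 302.4 + 62.172 + (-340.2792) = 24.2928.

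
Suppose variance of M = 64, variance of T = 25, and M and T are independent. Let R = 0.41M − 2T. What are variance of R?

variance of R = 110.7584

variance of R = a²·variance of M + b²·variance of T + 2ab·covariance of M and T with a = 0.41, b = -2.
Independence gives covariance of M and T = 0.
= 0.41²·64 + (-2)²·25 + 2·0.41·(-2)·0
= 10.7584 + 100 + 0 = 110.7584.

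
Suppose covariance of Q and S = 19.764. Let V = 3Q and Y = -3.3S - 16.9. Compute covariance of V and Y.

covariance of V and Y = a·c·covariance of Q and S = 3·(-3.3)·19.764 = -195.6636. Additive constants drop out.

covariance of V and Y = -195.6636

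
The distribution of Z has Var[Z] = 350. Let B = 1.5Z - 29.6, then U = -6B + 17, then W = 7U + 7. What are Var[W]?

Var[W] = 1389150

Var[B] = 1.5²·350 = 787.5.
Var[U] = (-6)²·787.5 = 28350.
Var[W] = 7²·28350 = 1389150.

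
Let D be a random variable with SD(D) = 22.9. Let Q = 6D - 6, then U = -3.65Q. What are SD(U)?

SD(U) = 501.51

SD(Q) = |6|·22.9 = 137.4.
SD(U) = |-3.65|·137.4 = 501.51.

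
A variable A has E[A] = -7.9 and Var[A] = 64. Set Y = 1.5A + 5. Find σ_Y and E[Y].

Y = 1.5A + 5 is linear with a = 1.5, b = 5.
σ_A = √64 = 8.
σ_Y = |a|·σ_A = |1.5|·8 = 12.
E[Y] = a·E[A] + b = 1.5·(-7.9) + 5 = -6.85.

σ_Y = 12, E[Y] = -6.85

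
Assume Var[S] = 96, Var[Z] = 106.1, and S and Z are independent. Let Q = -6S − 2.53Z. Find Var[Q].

Var[Q] = a²·Var[S] + b²·Var[Z] + 2ab·Cov[S, Z] with a = -6, b = -2.53.
Independence gives Cov[S, Z] = 0.
= (-6)²·96 + (-2.53)²·106.1 + 2·(-6)·(-2.53)·0
= 3456 + 679.13549 + 0 = 4135.13549.

Var[Q] = 4135.13549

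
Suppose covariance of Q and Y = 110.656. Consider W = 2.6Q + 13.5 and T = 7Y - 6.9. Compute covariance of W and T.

covariance of W and T = 2013.9392

covariance of W and T = a·c·covariance of Q and Y = 2.6·7·110.656 = 2013.9392. Additive constants drop out.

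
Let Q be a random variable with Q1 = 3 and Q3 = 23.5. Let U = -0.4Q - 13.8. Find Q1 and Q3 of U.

a = -0.4 < 0 reverses order: Q1(U) comes from Q3(Q), Q3(U) from Q1(Q).
Q1(U) = (-0.4)·23.5 + (-13.8) = -23.2; Q3(U) = (-0.4)·3 + (-13.8) = -15.

Q1(U) = -23.2, Q3(U) = -15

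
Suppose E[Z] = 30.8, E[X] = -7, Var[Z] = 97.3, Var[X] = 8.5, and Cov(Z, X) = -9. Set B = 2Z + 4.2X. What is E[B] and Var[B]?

E[B] = 2·E[Z] + 4.2·E[X] = 2·30.8 + 4.2·(-7) = 32.2.
Var[B] = a²·Var[Z] + b²·Var[X] + 2ab·Cov(Z, X) with a = 2, b = 4.2.
= 2²·97.3 + 4.2²·8.5 + 2·2·4.2·(-9)
= 389.2 + 149.94 + (-151.2) = 387.94.

E[B] = 32.2, Var[B] = 387.94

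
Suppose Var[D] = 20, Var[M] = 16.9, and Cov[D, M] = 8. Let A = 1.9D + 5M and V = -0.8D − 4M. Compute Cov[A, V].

By bilinearity, Cov[A, V] = ac·Var[D] + bd·Var[M] + (ad+bc)·Cov[D, M], with a=1.9, b=5, c=-0.8, d=-4.
ac·Var[D] = 1.9·(-0.8)·20 = -30.4
bd·Var[M] = 5·(-4)·16.9 = -338
(ad+bc)·Cov[D, M] = (-11.6)·8 = -92.8
Cov[A, V] = -30.4 + (-338) + (-92.8) = -461.2.

Cov[A, V] = -461.2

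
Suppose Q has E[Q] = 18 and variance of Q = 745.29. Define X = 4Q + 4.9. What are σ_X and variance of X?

σ_X = 109.2, variance of X = 11924.64

X = 4Q + 4.9 is linear with a = 4, b = 4.9.
σ_Q = √745.29 = 27.3.
σ_X = |a|·σ_Q = |4|·27.3 = 109.2.
variance of X = a²·variance of Q = 4²·745.29 = 11924.64 (the additive constant 4.9 does not affect variance).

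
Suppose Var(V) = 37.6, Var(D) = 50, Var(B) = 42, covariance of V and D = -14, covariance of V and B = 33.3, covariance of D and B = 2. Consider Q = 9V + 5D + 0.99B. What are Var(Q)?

Var(Q) = 3689.9702

Var(Q) = a²·Var(V) + b²·Var(D) + c²·Var(B) + 2ab·covariance of V and D + 2ac·covariance of V and B + 2bc·covariance of D and B, with a = 9, b = 5, c = 0.99.
= 3045.6 + 1250 + 41.1642 + (-1260) + 593.406 + 19.8
= 3689.9702.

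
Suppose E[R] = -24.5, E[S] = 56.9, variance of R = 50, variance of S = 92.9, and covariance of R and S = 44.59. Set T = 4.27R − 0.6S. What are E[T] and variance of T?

E[T] = -138.755, variance of T = 716.60984

E[T] = 4.27·E[R] + (-0.6)·E[S] = 4.27·(-24.5) + (-0.6)·56.9 = -138.755.
variance of T = a²·variance of R + b²·variance of S + 2ab·covariance of R and S with a = 4.27, b = -0.6.
= 4.27²·50 + (-0.6)²·92.9 + 2·4.27·(-0.6)·44.59
= 911.645 + 33.444 + (-228.47916) = 716.60984.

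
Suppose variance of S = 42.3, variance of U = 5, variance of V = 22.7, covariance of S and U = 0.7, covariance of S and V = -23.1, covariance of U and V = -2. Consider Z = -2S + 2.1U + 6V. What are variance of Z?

variance of Z = a²·variance of S + b²·variance of U + c²·variance of V + 2ab·covariance of S and U + 2ac·covariance of S and V + 2bc·covariance of U and V, with a = -2, b = 2.1, c = 6.
= 169.2 + 22.05 + 817.2 + (-5.88) + 554.4 + (-50.4)
= 1506.57.

variance of Z = 1506.57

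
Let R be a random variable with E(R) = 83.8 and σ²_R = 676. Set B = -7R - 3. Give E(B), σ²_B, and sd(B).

E(B) = -589.6, σ²_B = 33124, sd(B) = 182

B = -7R - 3 is linear with a = -7, b = -3.
E(B) = a·E(R) + b = (-7)·83.8 + (-3) = -589.6.
σ²_B = a²·σ²_R = (-7)²·676 = 33124 (the additive constant -3 does not affect variance).
sd(R) = √676 = 26.
sd(B) = |a|·sd(R) = |-7|·26 = 182.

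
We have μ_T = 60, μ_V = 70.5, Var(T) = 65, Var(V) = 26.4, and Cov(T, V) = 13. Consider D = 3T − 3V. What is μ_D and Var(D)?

μ_D = -31.5, Var(D) = 588.6

μ_D = 3·μ_T + (-3)·μ_V = 3·60 + (-3)·70.5 = -31.5.
Var(D) = a²·Var(T) + b²·Var(V) + 2ab·Cov(T, V) with a = 3, b = -3.
= 3²·65 + (-3)²·26.4 + 2·3·(-3)·13
= 585 + 237.6 + (-234) = 588.6.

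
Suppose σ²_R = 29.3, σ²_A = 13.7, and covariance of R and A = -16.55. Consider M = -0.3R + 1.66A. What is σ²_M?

σ²_M = 56.87252

σ²_M = a²·σ²_R + b²·σ²_A + 2ab·covariance of R and A with a = -0.3, b = 1.66.
= (-0.3)²·29.3 + 1.66²·13.7 + 2·(-0.3)·1.66·(-16.55)
= 2.637 + 37.75172 + 16.4838 = 56.87252.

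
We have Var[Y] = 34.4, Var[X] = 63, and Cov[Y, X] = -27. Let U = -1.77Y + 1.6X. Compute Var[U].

Var[U] = a²·Var[Y] + b²·Var[X] + 2ab·Cov[Y, X] with a = -1.77, b = 1.6.
= (-1.77)²·34.4 + 1.6²·63 + 2·(-1.77)·1.6·(-27)
= 107.77176 + 161.28 + 152.928 = 421.97976.

Var[U] = 421.97976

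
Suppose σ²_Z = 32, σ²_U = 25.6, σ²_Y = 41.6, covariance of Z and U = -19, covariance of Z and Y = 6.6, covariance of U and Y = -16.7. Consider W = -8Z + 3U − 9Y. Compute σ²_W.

σ²_W = 8412.2

σ²_W = a²·σ²_Z + b²·σ²_U + c²·σ²_Y + 2ab·covariance of Z and U + 2ac·covariance of Z and Y + 2bc·covariance of U and Y, with a = -8, b = 3, c = -9.
= 2048 + 230.4 + 3369.6 + 912 + 950.4 + 901.8
= 8412.2.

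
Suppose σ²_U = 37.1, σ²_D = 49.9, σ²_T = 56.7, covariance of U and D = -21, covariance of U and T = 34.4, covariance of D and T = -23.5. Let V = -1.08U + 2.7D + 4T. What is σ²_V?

σ²_V = a²·σ²_U + b²·σ²_D + c²·σ²_T + 2ab·covariance of U and D + 2ac·covariance of U and T + 2bc·covariance of D and T, with a = -1.08, b = 2.7, c = 4.
= 43.27344 + 363.771 + 907.2 + 122.472 + (-297.216) + (-507.6)
= 631.90044.

σ²_V = 631.90044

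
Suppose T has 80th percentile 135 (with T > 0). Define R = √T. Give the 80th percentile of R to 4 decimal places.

√T is increasing, so P_{80}(R) = g(P_{80}(T)) ≈ 11.619.

80th percentile of R = 11.619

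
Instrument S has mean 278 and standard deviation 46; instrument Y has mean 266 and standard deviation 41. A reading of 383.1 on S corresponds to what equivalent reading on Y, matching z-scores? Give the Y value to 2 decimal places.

Y = 359.68

z = (383.1 − 278)/46 ≈ 2.2848.
Y = 266 + z·41 = 266 + (383.1 − 278)·41/46 ≈ 359.68.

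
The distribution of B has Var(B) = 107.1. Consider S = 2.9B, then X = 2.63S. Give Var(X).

Var(S) = 2.9²·107.1 = 900.711.
Var(X) = 2.63²·900.711 = 6230.1279159.

Var(X) = 6230.1279159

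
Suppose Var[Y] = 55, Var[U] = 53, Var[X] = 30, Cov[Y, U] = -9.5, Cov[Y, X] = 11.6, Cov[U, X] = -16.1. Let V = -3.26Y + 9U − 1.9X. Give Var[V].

Var[V] = 6237.5988

Var[V] = a²·Var[Y] + b²·Var[U] + c²·Var[X] + 2ab·Cov[Y, U] + 2ac·Cov[Y, X] + 2bc·Cov[U, X], with a = -3.26, b = 9, c = -1.9.
= 584.518 + 4293 + 108.3 + 557.46 + 143.7008 + 550.62
= 6237.5988.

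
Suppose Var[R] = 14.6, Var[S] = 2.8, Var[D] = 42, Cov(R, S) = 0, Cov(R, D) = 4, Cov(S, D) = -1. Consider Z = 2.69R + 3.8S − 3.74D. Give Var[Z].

Var[Z] = a²·Var[R] + b²·Var[S] + c²·Var[D] + 2ab·Cov(R, S) + 2ac·Cov(R, D) + 2bc·Cov(S, D), with a = 2.69, b = 3.8, c = -3.74.
= 105.64706 + 40.432 + 587.4792 + 0 + (-80.4848) + 28.424
= 681.49746.

Var[Z] = 681.49746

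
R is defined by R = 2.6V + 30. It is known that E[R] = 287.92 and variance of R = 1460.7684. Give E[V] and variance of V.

From R = 2.6V + 30: E[R] = a·E[V] + b, so E[V] = (E[R] − b)/a = (287.92 − 30)/2.6 = 99.2.
variance of R = a²·variance of V, so variance of V = 1460.7684/2.6² = 216.09.

E[V] = 99.2, variance of V = 216.09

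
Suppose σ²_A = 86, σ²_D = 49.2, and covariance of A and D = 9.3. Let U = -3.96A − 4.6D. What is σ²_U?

σ²_U = 2728.5072

σ²_U = a²·σ²_A + b²·σ²_D + 2ab·covariance of A and D with a = -3.96, b = -4.6.
= (-3.96)²·86 + (-4.6)²·49.2 + 2·(-3.96)·(-4.6)·9.3
= 1348.6176 + 1041.072 + 338.8176 = 2728.5072.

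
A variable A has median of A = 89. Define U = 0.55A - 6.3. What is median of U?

median of U = 42.65

A linear map preserves order up to sign, so median of U = a·median of A + b = 0.55·89 + (-6.3) = 42.65.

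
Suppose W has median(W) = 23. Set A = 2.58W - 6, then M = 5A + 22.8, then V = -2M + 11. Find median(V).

median(V) = -568

median(A) = 2.58·23 + (-6) = 53.34.
median(M) = 5·53.34 + 22.8 = 289.5.
median(V) = (-2)·289.5 + 11 = -568.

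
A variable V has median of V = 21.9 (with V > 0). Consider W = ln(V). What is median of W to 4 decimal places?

median of W = 3.0865

ln(V) is monotone on this domain, so median of W = ln(21.9) ≈ 3.0865.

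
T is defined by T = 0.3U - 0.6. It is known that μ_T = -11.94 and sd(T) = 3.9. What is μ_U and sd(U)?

From T = 0.3U - 0.6: μ_T = a·μ_U + b, so μ_U = (μ_T − b)/a = (-11.94 − (-0.6))/0.3 = -37.8.
sd(T) = |a|·sd(U), so sd(U) = 3.9/|0.3| = 13.

μ_U = -37.8, sd(U) = 13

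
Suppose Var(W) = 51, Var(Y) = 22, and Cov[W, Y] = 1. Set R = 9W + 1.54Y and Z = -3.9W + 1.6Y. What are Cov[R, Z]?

By bilinearity, Cov[R, Z] = ac·Var(W) + bd·Var(Y) + (ad+bc)·Cov[W, Y], with a=9, b=1.54, c=-3.9, d=1.6.
ac·Var(W) = 9·(-3.9)·51 = -1790.1
bd·Var(Y) = 1.54·1.6·22 = 54.208
(ad+bc)·Cov[W, Y] = (8.394)·1 = 8.394
Cov[R, Z] = -1790.1 + 54.208 + 8.394 = -1727.498.

Cov[R, Z] = -1727.498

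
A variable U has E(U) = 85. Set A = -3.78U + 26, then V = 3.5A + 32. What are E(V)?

E(V) = -1001.55

E(A) = (-3.78)·85 + 26 = -295.3.
E(V) = 3.5·(-295.3) + 32 = -1001.55.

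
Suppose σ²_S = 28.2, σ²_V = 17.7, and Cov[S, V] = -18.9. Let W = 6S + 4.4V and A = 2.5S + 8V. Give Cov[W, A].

By bilinearity, Cov[W, A] = ac·σ²_S + bd·σ²_V + (ad+bc)·Cov[S, V], with a=6, b=4.4, c=2.5, d=8.
ac·σ²_S = 6·2.5·28.2 = 423
bd·σ²_V = 4.4·8·17.7 = 623.04
(ad+bc)·Cov[S, V] = (59)·(-18.9) = -1115.1
Cov[W, A] = 423 + 623.04 + (-1115.1) = -69.06.

Cov[W, A] = -69.06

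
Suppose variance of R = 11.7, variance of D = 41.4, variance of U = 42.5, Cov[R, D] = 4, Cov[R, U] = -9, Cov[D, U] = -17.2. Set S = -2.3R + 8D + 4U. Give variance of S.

variance of S = 2309.093

variance of S = a²·variance of R + b²·variance of D + c²·variance of U + 2ab·Cov[R, D] + 2ac·Cov[R, U] + 2bc·Cov[D, U], with a = -2.3, b = 8, c = 4.
= 61.893 + 2649.6 + 680 + (-147.2) + 165.6 + (-1100.8)
= 2309.093.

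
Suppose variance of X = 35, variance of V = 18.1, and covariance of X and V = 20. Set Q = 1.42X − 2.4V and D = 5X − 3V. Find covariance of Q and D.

covariance of Q and D = 53.62

By bilinearity, covariance of Q and D = ac·variance of X + bd·variance of V + (ad+bc)·covariance of X and V, with a=1.42, b=-2.4, c=5, d=-3.
ac·variance of X = 1.42·5·35 = 248.5
bd·variance of V = (-2.4)·(-3)·18.1 = 130.32
(ad+bc)·covariance of X and V = (-16.26)·20 = -325.2
covariance of Q and D = 248.5 + 130.32 + (-325.2) = 53.62.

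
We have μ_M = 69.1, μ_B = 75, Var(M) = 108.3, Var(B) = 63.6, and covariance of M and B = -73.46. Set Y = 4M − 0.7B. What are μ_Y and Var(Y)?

μ_Y = 223.9, Var(Y) = 2175.34

μ_Y = 4·μ_M + (-0.7)·μ_B = 4·69.1 + (-0.7)·75 = 223.9.
Var(Y) = a²·Var(M) + b²·Var(B) + 2ab·covariance of M and B with a = 4, b = -0.7.
= 4²·108.3 + (-0.7)²·63.6 + 2·4·(-0.7)·(-73.46)
= 1732.8 + 31.164 + 411.376 = 2175.34.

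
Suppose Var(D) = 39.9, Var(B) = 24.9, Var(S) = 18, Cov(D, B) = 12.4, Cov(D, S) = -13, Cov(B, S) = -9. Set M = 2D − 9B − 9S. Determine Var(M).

Var(M) = a²·Var(D) + b²·Var(B) + c²·Var(S) + 2ab·Cov(D, B) + 2ac·Cov(D, S) + 2bc·Cov(B, S), with a = 2, b = -9, c = -9.
= 159.6 + 2016.9 + 1458 + (-446.4) + 468 + (-1458)
= 2198.1.

Var(M) = 2198.1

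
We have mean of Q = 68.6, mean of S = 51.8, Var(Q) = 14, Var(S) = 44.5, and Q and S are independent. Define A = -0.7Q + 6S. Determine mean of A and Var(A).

mean of A = (-0.7)·mean of Q + 6·mean of S = (-0.7)·68.6 + 6·51.8 = 262.78.
Var(A) = a²·Var(Q) + b²·Var(S) + 2ab·Cov[Q, S] with a = -0.7, b = 6.
Independence gives Cov[Q, S] = 0.
= (-0.7)²·14 + 6²·44.5 + 2·(-0.7)·6·0
= 6.86 + 1602 + 0 = 1608.86.

mean of A = 262.78, Var(A) = 1608.86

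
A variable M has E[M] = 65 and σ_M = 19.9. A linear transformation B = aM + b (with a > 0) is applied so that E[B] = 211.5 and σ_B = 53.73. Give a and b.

σ_B = a·σ_M (a > 0), so a = 53.73/19.9 = 2.7.
E[B] = a·E[M] + b, so b = 211.5 − 2.7·65 = 36.

a = 2.7, b = 36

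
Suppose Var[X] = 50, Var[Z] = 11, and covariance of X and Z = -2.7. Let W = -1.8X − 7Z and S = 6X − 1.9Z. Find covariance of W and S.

covariance of W and S = -289.534

By bilinearity, covariance of W and S = ac·Var[X] + bd·Var[Z] + (ad+bc)·covariance of X and Z, with a=-1.8, b=-7, c=6, d=-1.9.
ac·Var[X] = (-1.8)·6·50 = -540
bd·Var[Z] = (-7)·(-1.9)·11 = 146.3
(ad+bc)·covariance of X and Z = (-38.58)·(-2.7) = 104.166
covariance of W and S = -540 + 146.3 + 104.166 = -289.534.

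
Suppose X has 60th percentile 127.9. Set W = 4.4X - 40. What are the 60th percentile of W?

60th percentile of W = 522.76

Since a = 4.4 > 0 the transformation is increasing, so the 60th percentile of W = a·(P_{60} of X) + b = 4.4·127.9 + (-40) = 522.76.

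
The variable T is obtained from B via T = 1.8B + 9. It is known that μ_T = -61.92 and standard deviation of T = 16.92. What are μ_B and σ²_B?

From T = 1.8B + 9: μ_T = a·μ_B + b, so μ_B = (μ_T − b)/a = (-61.92 − 9)/1.8 = -39.4.
σ²_T = 16.92² = 286.2864.
σ²_T = a²·σ²_B, so σ²_B = 286.2864/1.8² = 88.36.

μ_B = -39.4, σ²_B = 88.36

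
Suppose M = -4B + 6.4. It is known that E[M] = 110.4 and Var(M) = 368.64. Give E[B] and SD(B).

E[B] = -26, SD(B) = 4.8

From M = -4B + 6.4: E[M] = a·E[B] + b, so E[B] = (E[M] − b)/a = (110.4 − 6.4)/(-4) = -26.
SD(M) = √368.64 = 19.2.
SD(M) = |a|·SD(B), so SD(B) = 19.2/|-4| = 4.8.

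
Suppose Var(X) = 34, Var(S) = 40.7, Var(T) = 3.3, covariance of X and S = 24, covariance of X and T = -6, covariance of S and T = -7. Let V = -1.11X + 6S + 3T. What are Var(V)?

Var(V) = a²·Var(X) + b²·Var(S) + c²·Var(T) + 2ab·covariance of X and S + 2ac·covariance of X and T + 2bc·covariance of S and T, with a = -1.11, b = 6, c = 3.
= 41.8914 + 1465.2 + 29.7 + (-319.68) + 39.96 + (-252)
= 1005.0714.

Var(V) = 1005.0714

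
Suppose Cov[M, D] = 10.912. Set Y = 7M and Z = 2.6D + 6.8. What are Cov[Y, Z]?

Cov[Y, Z] = a·c·Cov[M, D] = 7·2.6·10.912 = 198.5984. Additive constants drop out.

Cov[Y, Z] = 198.5984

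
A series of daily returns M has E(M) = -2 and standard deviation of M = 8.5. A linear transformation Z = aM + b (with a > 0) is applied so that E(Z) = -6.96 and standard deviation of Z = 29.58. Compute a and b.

a = 3.48, b = 0

standard deviation of Z = a·standard deviation of M (a > 0), so a = 29.58/8.5 = 3.48.
E(Z) = a·E(M) + b, so b = -6.96 − 3.48·(-2) = 0.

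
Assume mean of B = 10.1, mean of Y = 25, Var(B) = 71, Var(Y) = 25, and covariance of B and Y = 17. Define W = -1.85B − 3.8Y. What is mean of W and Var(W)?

mean of W = -113.685, Var(W) = 843.0175

mean of W = (-1.85)·mean of B + (-3.8)·mean of Y = (-1.85)·10.1 + (-3.8)·25 = -113.685.
Var(W) = a²·Var(B) + b²·Var(Y) + 2ab·covariance of B and Y with a = -1.85, b = -3.8.
= (-1.85)²·71 + (-3.8)²·25 + 2·(-1.85)·(-3.8)·17
= 242.9975 + 361 + 239.02 = 843.0175.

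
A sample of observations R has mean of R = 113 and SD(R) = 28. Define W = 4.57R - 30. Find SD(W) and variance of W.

SD(W) = 127.96, variance of W = 16373.7616

W = 4.57R - 30 is linear with a = 4.57, b = -30.
SD(W) = |a|·SD(R) = |4.57|·28 = 127.96.
variance of R = 28² = 784.
variance of W = a²·variance of R = 4.57²·784 = 16373.7616 (the additive constant -30 does not affect variance).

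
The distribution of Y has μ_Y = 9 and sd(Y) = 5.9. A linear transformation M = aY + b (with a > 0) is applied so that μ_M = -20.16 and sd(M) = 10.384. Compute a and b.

a = 1.76, b = -36

sd(M) = a·sd(Y) (a > 0), so a = 10.384/5.9 = 1.76.
μ_M = a·μ_Y + b, so b = -20.16 − 1.76·9 = -36.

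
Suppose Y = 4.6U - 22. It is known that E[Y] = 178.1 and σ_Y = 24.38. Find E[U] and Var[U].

From Y = 4.6U - 22: E[Y] = a·E[U] + b, so E[U] = (E[Y] − b)/a = (178.1 − (-22))/4.6 = 43.5.
Var[Y] = 24.38² = 594.3844.
Var[Y] = a²·Var[U], so Var[U] = 594.3844/4.6² = 28.09.

E[U] = 43.5, Var[U] = 28.09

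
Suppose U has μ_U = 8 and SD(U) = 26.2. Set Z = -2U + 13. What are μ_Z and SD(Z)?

μ_Z = -3, SD(Z) = 52.4

Z = -2U + 13 is linear with a = -2, b = 13.
μ_Z = a·μ_U + b = (-2)·8 + 13 = -3.
SD(Z) = |a|·SD(U) = |-2|·26.2 = 52.4.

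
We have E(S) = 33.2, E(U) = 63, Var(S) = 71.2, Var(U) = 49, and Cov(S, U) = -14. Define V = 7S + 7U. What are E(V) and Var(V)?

E(V) = 7·E(S) + 7·E(U) = 7·33.2 + 7·63 = 673.4.
Var(V) = a²·Var(S) + b²·Var(U) + 2ab·Cov(S, U) with a = 7, b = 7.
= 7²·71.2 + 7²·49 + 2·7·7·(-14)
= 3488.8 + 2401 + (-1372) = 4517.8.

E(V) = 673.4, Var(V) = 4517.8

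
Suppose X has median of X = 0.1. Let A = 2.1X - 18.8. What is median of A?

A linear map preserves order up to sign, so median of A = a·median of X + b = 2.1·0.1 + (-18.8) = -18.59.

median of A = -18.59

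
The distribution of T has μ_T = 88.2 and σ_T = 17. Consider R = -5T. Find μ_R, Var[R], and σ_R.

R = -5T is linear with a = -5, b = 0.
μ_R = a·μ_T + b = (-5)·88.2 = -441.
Var[T] = 17² = 289.
Var[R] = a²·Var[T] = (-5)²·289 = 7225.
σ_R = |a|·σ_T = |-5|·17 = 85.

μ_R = -441, Var[R] = 7225, σ_R = 85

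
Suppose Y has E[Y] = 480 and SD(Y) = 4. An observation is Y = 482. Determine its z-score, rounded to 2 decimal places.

z = 0.50

z = (Y − E[Y]) / SD(Y) = (482 − 480) / 4 = 0.50.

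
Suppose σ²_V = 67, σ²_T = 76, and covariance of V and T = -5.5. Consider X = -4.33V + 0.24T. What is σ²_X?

σ²_X = 1271.9851

σ²_X = a²·σ²_V + b²·σ²_T + 2ab·covariance of V and T with a = -4.33, b = 0.24.
= (-4.33)²·67 + 0.24²·76 + 2·(-4.33)·0.24·(-5.5)
= 1256.1763 + 4.3776 + 11.4312 = 1271.9851.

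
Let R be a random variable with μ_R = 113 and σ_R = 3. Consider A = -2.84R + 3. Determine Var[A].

A = -2.84R + 3 is linear with a = -2.84, b = 3.
Var[R] = 3² = 9.
Var[A] = a²·Var[R] = (-2.84)²·9 = 72.5904 (the additive constant 3 does not affect variance).

Var[A] = 72.5904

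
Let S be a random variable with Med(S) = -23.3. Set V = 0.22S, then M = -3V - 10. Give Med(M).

Med(M) = 5.378

Med(V) = 0.22·(-23.3) = -5.126.
Med(M) = (-3)·(-5.126) + (-10) = 5.378.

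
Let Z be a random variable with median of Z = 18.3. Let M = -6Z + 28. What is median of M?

median of M = -81.8

A linear map preserves order up to sign, so median of M = a·median of Z + b = (-6)·18.3 + 28 = -81.8.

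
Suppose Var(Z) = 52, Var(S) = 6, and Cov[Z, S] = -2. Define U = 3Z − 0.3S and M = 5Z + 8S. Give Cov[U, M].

Cov[U, M] = 720.6

By bilinearity, Cov[U, M] = ac·Var(Z) + bd·Var(S) + (ad+bc)·Cov[Z, S], with a=3, b=-0.3, c=5, d=8.
ac·Var(Z) = 3·5·52 = 780
bd·Var(S) = (-0.3)·8·6 = -14.4
(ad+bc)·Cov[Z, S] = (22.5)·(-2) = -45
Cov[U, M] = 780 + (-14.4) + (-45) = 720.6.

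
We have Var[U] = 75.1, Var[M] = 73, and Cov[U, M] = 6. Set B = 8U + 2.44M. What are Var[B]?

Var[B] = 5475.2528

Var[B] = a²·Var[U] + b²·Var[M] + 2ab·Cov[U, M] with a = 8, b = 2.44.
= 8²·75.1 + 2.44²·73 + 2·8·2.44·6
= 4806.4 + 434.6128 + 234.24 = 5475.2528.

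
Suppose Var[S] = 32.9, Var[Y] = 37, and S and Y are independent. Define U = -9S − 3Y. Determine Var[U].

Var[U] = 2997.9

Var[U] = a²·Var[S] + b²·Var[Y] + 2ab·covariance of S and Y with a = -9, b = -3.
Independence gives covariance of S and Y = 0.
= (-9)²·32.9 + (-3)²·37 + 2·(-9)·(-3)·0
= 2664.9 + 333 + 0 = 2997.9.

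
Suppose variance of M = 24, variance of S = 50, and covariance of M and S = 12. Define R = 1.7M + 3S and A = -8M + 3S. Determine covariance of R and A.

covariance of R and A = -103.2

By bilinearity, covariance of R and A = ac·variance of M + bd·variance of S + (ad+bc)·covariance of M and S, with a=1.7, b=3, c=-8, d=3.
ac·variance of M = 1.7·(-8)·24 = -326.4
bd·variance of S = 3·3·50 = 450
(ad+bc)·covariance of M and S = (-18.9)·12 = -226.8
covariance of R and A = -326.4 + 450 + (-226.8) = -103.2.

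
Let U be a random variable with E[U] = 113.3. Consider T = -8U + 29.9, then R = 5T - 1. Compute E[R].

E[R] = -4383.5

E[T] = (-8)·113.3 + 29.9 = -876.5.
E[R] = 5·(-876.5) + (-1) = -4383.5.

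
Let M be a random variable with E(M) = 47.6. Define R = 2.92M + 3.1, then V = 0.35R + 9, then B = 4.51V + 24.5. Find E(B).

E(B) = 289.382222

E(R) = 2.92·47.6 + 3.1 = 142.092.
E(V) = 0.35·142.092 + 9 = 58.7322.
E(B) = 4.51·58.7322 + 24.5 = 289.382222.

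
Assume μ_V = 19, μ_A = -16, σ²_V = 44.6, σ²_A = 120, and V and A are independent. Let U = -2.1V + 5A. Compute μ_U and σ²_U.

μ_U = (-2.1)·μ_V + 5·μ_A = (-2.1)·19 + 5·(-16) = -119.9.
σ²_U = a²·σ²_V + b²·σ²_A + 2ab·covariance of V and A with a = -2.1, b = 5.
Independence gives covariance of V and A = 0.
= (-2.1)²·44.6 + 5²·120 + 2·(-2.1)·5·0
= 196.686 + 3000 + 0 = 3196.686.

μ_U = -119.9, σ²_U = 3196.686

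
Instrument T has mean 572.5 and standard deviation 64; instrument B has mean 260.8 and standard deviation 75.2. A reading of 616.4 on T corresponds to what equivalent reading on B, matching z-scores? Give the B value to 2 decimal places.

z = (616.4 − 572.5)/64 ≈ 0.6859.
B = 260.8 + z·75.2 = 260.8 + (616.4 − 572.5)·75.2/64 ≈ 312.38.

B = 312.38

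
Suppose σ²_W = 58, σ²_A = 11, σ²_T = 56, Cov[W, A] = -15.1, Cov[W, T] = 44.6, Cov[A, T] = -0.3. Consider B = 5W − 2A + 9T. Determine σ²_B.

σ²_B = 10356.8

σ²_B = a²·σ²_W + b²·σ²_A + c²·σ²_T + 2ab·Cov[W, A] + 2ac·Cov[W, T] + 2bc·Cov[A, T], with a = 5, b = -2, c = 9.
= 1450 + 44 + 4536 + 302 + 4014 + 10.8
= 10356.8.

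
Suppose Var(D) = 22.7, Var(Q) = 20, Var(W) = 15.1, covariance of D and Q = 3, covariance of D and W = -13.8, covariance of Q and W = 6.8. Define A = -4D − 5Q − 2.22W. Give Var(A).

Var(A) = 963.49084

Var(A) = a²·Var(D) + b²·Var(Q) + c²·Var(W) + 2ab·covariance of D and Q + 2ac·covariance of D and W + 2bc·covariance of Q and W, with a = -4, b = -5, c = -2.22.
= 363.2 + 500 + 74.41884 + 120 + (-245.088) + 150.96
= 963.49084.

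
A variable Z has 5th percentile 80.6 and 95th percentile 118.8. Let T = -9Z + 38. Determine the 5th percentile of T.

5th percentile of T = -1031.2

Since a = -9 < 0 the transformation is decreasing, reversing order: the 5th percentile of T corresponds to the 95th percentile of Z.
So P_{5}(T) = a·P_{95}(Z) + b = (-9)·118.8 + 38 = -1031.2.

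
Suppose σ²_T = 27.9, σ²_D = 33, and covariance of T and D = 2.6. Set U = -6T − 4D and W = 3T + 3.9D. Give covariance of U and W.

By bilinearity, covariance of U and W = ac·σ²_T + bd·σ²_D + (ad+bc)·covariance of T and D, with a=-6, b=-4, c=3, d=3.9.
ac·σ²_T = (-6)·3·27.9 = -502.2
bd·σ²_D = (-4)·3.9·33 = -514.8
(ad+bc)·covariance of T and D = (-35.4)·2.6 = -92.04
covariance of U and W = -502.2 + (-514.8) + (-92.04) = -1109.04.

covariance of U and W = -1109.04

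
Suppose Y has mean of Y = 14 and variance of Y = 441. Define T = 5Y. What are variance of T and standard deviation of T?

T = 5Y is linear with a = 5, b = 0.
variance of T = a²·variance of Y = 5²·441 = 11025.
standard deviation of Y = √441 = 21.
standard deviation of T = |a|·standard deviation of Y = |5|·21 = 105.

variance of T = 11025, standard deviation of T = 105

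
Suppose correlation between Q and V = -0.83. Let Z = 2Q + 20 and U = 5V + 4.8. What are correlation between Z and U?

Linear rescalings preserve correlation up to sign; here the slopes 2 and 5 have the same sign, so correlation between Z and U = correlation between Q and V = -0.83.

correlation between Z and U = -0.83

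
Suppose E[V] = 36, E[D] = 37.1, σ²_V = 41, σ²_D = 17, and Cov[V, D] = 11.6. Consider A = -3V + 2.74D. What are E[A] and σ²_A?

E[A] = -6.346, σ²_A = 305.9252

E[A] = (-3)·E[V] + 2.74·E[D] = (-3)·36 + 2.74·37.1 = -6.346.
σ²_A = a²·σ²_V + b²·σ²_D + 2ab·Cov[V, D] with a = -3, b = 2.74.
= (-3)²·41 + 2.74²·17 + 2·(-3)·2.74·11.6
= 369 + 127.6292 + (-190.704) = 305.9252.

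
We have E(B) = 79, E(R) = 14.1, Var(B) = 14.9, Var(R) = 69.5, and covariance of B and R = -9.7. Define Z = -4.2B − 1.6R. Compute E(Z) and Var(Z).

E(Z) = (-4.2)·E(B) + (-1.6)·E(R) = (-4.2)·79 + (-1.6)·14.1 = -354.36.
Var(Z) = a²·Var(B) + b²·Var(R) + 2ab·covariance of B and R with a = -4.2, b = -1.6.
= (-4.2)²·14.9 + (-1.6)²·69.5 + 2·(-4.2)·(-1.6)·(-9.7)
= 262.836 + 177.92 + (-130.368) = 310.388.

E(Z) = -354.36, Var(Z) = 310.388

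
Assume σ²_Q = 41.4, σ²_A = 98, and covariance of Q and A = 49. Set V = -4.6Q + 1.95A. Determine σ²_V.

σ²_V = 369.609

σ²_V = a²·σ²_Q + b²·σ²_A + 2ab·covariance of Q and A with a = -4.6, b = 1.95.
= (-4.6)²·41.4 + 1.95²·98 + 2·(-4.6)·1.95·49
= 876.024 + 372.645 + (-879.06) = 369.609.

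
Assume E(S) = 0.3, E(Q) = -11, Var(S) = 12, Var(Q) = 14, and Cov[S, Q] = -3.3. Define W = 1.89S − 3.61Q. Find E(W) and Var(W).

E(W) = 40.277, Var(W) = 270.34574

E(W) = 1.89·E(S) + (-3.61)·E(Q) = 1.89·0.3 + (-3.61)·(-11) = 40.277.
Var(W) = a²·Var(S) + b²·Var(Q) + 2ab·Cov[S, Q] with a = 1.89, b = -3.61.
= 1.89²·12 + (-3.61)²·14 + 2·1.89·(-3.61)·(-3.3)
= 42.8652 + 182.4494 + 45.03114 = 270.34574.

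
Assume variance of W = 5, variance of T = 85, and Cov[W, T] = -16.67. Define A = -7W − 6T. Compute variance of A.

variance of A = a²·variance of W + b²·variance of T + 2ab·Cov[W, T] with a = -7, b = -6.
= (-7)²·5 + (-6)²·85 + 2·(-7)·(-6)·(-16.67)
= 245 + 3060 + (-1400.28) = 1904.72.

variance of A = 1904.72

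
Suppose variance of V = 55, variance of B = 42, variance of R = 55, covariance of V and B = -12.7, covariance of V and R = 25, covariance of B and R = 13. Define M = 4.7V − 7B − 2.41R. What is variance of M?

variance of M = a²·variance of V + b²·variance of B + c²·variance of R + 2ab·covariance of V and B + 2ac·covariance of V and R + 2bc·covariance of B and R, with a = 4.7, b = -7, c = -2.41.
= 1214.95 + 2058 + 319.4455 + 835.66 + (-566.35) + 438.62
= 4300.3255.

variance of M = 4300.3255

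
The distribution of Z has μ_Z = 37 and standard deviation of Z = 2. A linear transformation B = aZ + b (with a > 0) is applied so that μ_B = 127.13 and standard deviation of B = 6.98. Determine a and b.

a = 3.49, b = -2

standard deviation of B = a·standard deviation of Z (a > 0), so a = 6.98/2 = 3.49.
μ_B = a·μ_Z + b, so b = 127.13 − 3.49·37 = -2.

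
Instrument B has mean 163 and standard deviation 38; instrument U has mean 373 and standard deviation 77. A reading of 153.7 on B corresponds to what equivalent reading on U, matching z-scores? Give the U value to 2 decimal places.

z = (153.7 − 163)/38 ≈ -0.2447.
U = 373 + z·77 = 373 + (153.7 − 163)·77/38 ≈ 354.16.

U = 354.16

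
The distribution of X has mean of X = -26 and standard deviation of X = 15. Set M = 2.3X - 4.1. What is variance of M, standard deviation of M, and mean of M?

M = 2.3X - 4.1 is linear with a = 2.3, b = -4.1.
variance of X = 15² = 225.
variance of M = a²·variance of X = 2.3²·225 = 1190.25 (the additive constant -4.1 does not affect variance).
standard deviation of M = |a|·standard deviation of X = |2.3|·15 = 34.5.
mean of M = a·mean of X + b = 2.3·(-26) + (-4.1) = -63.9.

variance of M = 1190.25, standard deviation of M = 34.5, mean of M = -63.9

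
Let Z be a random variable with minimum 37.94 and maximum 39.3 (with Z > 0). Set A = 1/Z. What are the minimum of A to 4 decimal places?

1/Z is decreasing on this domain, so min(A) comes from max(Z) = 39.3: min(A) = 1/(39.3) ≈ 0.0254.

min(A) = 0.0254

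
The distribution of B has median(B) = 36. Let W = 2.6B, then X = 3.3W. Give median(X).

median(X) = 308.88

median(W) = 2.6·36 = 93.6.
median(X) = 3.3·93.6 = 308.88.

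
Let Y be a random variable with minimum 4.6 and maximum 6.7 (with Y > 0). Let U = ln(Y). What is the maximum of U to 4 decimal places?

max(U) = 1.9021

ln(Y) is increasing on this domain, so max(U) comes from max(Y) = 6.7: max(U) = ln(6.7) ≈ 1.9021.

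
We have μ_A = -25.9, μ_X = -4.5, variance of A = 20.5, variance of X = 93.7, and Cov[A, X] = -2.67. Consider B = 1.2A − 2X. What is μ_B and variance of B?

μ_B = 1.2·μ_A + (-2)·μ_X = 1.2·(-25.9) + (-2)·(-4.5) = -22.08.
variance of B = a²·variance of A + b²·variance of X + 2ab·Cov[A, X] with a = 1.2, b = -2.
= 1.2²·20.5 + (-2)²·93.7 + 2·1.2·(-2)·(-2.67)
= 29.52 + 374.8 + 12.816 = 417.136.

μ_B = -22.08, variance of B = 417.136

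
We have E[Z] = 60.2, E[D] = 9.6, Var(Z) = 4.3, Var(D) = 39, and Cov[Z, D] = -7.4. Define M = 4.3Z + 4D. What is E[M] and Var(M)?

E[M] = 4.3·E[Z] + 4·E[D] = 4.3·60.2 + 4·9.6 = 297.26.
Var(M) = a²·Var(Z) + b²·Var(D) + 2ab·Cov[Z, D] with a = 4.3, b = 4.
= 4.3²·4.3 + 4²·39 + 2·4.3·4·(-7.4)
= 79.507 + 624 + (-254.56) = 448.947.

E[M] = 297.26, Var(M) = 448.947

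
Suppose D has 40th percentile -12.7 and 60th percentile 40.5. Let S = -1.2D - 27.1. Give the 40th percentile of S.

Since a = -1.2 < 0 the transformation is decreasing, reversing order: the 40th percentile of S corresponds to the 60th percentile of D.
So P_{40}(S) = a·P_{60}(D) + b = (-1.2)·40.5 + (-27.1) = -75.7.

40th percentile of S = -75.7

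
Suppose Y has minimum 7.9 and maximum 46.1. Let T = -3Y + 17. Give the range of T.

Range of Y = 46.1 − 7.9 = 38.2.
Range(T) = |a|·Range(Y) = |-3|·38.2 = 114.6.

Range(T) = 114.6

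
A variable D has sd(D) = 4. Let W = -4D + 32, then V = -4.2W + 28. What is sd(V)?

sd(V) = 67.2

sd(W) = |-4|·4 = 16.
sd(V) = |-4.2|·16 = 67.2.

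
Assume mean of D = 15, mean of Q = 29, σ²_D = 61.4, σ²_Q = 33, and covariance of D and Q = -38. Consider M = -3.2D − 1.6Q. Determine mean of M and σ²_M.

mean of M = -94.4, σ²_M = 324.096

mean of M = (-3.2)·mean of D + (-1.6)·mean of Q = (-3.2)·15 + (-1.6)·29 = -94.4.
σ²_M = a²·σ²_D + b²·σ²_Q + 2ab·covariance of D and Q with a = -3.2, b = -1.6.
= (-3.2)²·61.4 + (-1.6)²·33 + 2·(-3.2)·(-1.6)·(-38)
= 628.736 + 84.48 + (-389.12) = 324.096.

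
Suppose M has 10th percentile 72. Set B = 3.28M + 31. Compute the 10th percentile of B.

Since a = 3.28 > 0 the transformation is increasing, so the 10th percentile of B = a·(P_{10} of M) + b = 3.28·72 + 31 = 267.16.

10th percentile of B = 267.16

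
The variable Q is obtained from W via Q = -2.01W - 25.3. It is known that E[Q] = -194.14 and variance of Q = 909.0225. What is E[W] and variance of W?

E[W] = 84, variance of W = 225

From Q = -2.01W - 25.3: E[Q] = a·E[W] + b, so E[W] = (E[Q] − b)/a = (-194.14 − (-25.3))/(-2.01) = 84.
variance of Q = a²·variance of W, so variance of W = 909.0225/(-2.01)² = 225.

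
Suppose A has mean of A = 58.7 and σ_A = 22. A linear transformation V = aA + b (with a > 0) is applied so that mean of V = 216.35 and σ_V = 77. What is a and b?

σ_V = a·σ_A (a > 0), so a = 77/22 = 3.5.
mean of V = a·mean of A + b, so b = 216.35 − 3.5·58.7 = 10.9.

a = 3.5, b = 10.9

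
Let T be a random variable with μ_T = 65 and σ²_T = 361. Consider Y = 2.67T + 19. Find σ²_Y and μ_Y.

Y = 2.67T + 19 is linear with a = 2.67, b = 19.
σ²_Y = a²·σ²_T = 2.67²·361 = 2573.5329 (the additive constant 19 does not affect variance).
μ_Y = a·μ_T + b = 2.67·65 + 19 = 192.55.

σ²_Y = 2573.5329, μ_Y = 192.55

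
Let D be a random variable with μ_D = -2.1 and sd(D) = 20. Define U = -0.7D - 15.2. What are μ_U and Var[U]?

U = -0.7D - 15.2 is linear with a = -0.7, b = -15.2.
μ_U = a·μ_D + b = (-0.7)·(-2.1) + (-15.2) = -13.73.
Var[D] = 20² = 400.
Var[U] = a²·Var[D] = (-0.7)²·400 = 196 (the additive constant -15.2 does not affect variance).

μ_U = -13.73, Var[U] = 196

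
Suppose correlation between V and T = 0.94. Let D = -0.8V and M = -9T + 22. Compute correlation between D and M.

Linear rescalings preserve correlation up to sign; here the slopes -0.8 and -9 have the same sign, so correlation between D and M = correlation between V and T = 0.94.

correlation between D and M = 0.94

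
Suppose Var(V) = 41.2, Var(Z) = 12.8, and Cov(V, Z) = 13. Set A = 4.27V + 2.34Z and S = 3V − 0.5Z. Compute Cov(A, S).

Cov(A, S) = 576.301

By bilinearity, Cov(A, S) = ac·Var(V) + bd·Var(Z) + (ad+bc)·Cov(V, Z), with a=4.27, b=2.34, c=3, d=-0.5.
ac·Var(V) = 4.27·3·41.2 = 527.772
bd·Var(Z) = 2.34·(-0.5)·12.8 = -14.976
(ad+bc)·Cov(V, Z) = (4.885)·13 = 63.505
Cov(A, S) = 527.772 + (-14.976) + 63.505 = 576.301.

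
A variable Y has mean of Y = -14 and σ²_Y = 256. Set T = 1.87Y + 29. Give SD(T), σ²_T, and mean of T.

SD(T) = 29.92, σ²_T = 895.2064, mean of T = 2.82

T = 1.87Y + 29 is linear with a = 1.87, b = 29.
SD(Y) = √256 = 16.
SD(T) = |a|·SD(Y) = |1.87|·16 = 29.92.
σ²_T = a²·σ²_Y = 1.87²·256 = 895.2064 (the additive constant 29 does not affect variance).
mean of T = a·mean of Y + b = 1.87·(-14) + 29 = 2.82.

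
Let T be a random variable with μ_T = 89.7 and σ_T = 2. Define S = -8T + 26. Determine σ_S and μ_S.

σ_S = 16, μ_S = -691.6

S = -8T + 26 is linear with a = -8, b = 26.
σ_S = |a|·σ_T = |-8|·2 = 16.
μ_S = a·μ_T + b = (-8)·89.7 + 26 = -691.6.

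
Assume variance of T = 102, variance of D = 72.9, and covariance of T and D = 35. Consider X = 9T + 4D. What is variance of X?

variance of X = 11948.4

variance of X = a²·variance of T + b²·variance of D + 2ab·covariance of T and D with a = 9, b = 4.
= 9²·102 + 4²·72.9 + 2·9·4·35
= 8262 + 1166.4 + 2520 = 11948.4.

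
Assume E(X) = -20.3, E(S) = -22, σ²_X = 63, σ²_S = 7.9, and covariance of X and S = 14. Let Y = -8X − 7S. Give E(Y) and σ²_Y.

E(Y) = 316.4, σ²_Y = 5987.1

E(Y) = (-8)·E(X) + (-7)·E(S) = (-8)·(-20.3) + (-7)·(-22) = 316.4.
σ²_Y = a²·σ²_X + b²·σ²_S + 2ab·covariance of X and S with a = -8, b = -7.
= (-8)²·63 + (-7)²·7.9 + 2·(-8)·(-7)·14
= 4032 + 387.1 + 1568 = 5987.1.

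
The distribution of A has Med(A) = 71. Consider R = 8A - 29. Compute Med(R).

Med(R) = 539

A linear map preserves order up to sign, so Med(R) = a·Med(A) + b = 8·71 + (-29) = 539.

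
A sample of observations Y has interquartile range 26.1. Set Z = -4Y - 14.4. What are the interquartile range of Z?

Under Z = aY + b, IQR(Z) = |a|·IQR(Y) = |-4|·26.1 = 104.4 (shifts cancel; spread scales by |a|).

IQR(Z) = 104.4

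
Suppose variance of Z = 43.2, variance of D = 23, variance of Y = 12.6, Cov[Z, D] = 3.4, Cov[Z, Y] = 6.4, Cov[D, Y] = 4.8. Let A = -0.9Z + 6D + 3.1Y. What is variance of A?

variance of A = a²·variance of Z + b²·variance of D + c²·variance of Y + 2ab·Cov[Z, D] + 2ac·Cov[Z, Y] + 2bc·Cov[D, Y], with a = -0.9, b = 6, c = 3.1.
= 34.992 + 828 + 121.086 + (-36.72) + (-35.712) + 178.56
= 1090.206.

variance of A = 1090.206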